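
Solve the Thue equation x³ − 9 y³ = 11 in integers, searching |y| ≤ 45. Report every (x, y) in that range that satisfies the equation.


The equation is x³ - 9y³ = 11. For fixed y, x³ = 9·y³ + 11, so a solution requires the RHS to be a perfect cube.
Strategy: iterate y from -45 to 45, compute RHS = 9·y³ + 11, and check whether it is a (positive or negative) perfect cube.
Check small values of y:
  y = 0: RHS = 11 is not a perfect cube.
  y = 1: RHS = 20 is not a perfect cube.
  y = -1: RHS = 2 is not a perfect cube.
  y = 2: RHS = 83 is not a perfect cube.
  y = -2: RHS = -61 is not a perfect cube.
  y = 3: RHS = 254 is not a perfect cube.
  y = -3: RHS = -232 is not a perfect cube.
Continuing the search up to |y| = 45 finds no solutions either.
No (x, y) in the scanned range satisfies the equation.

No integer solutions with |y| ≤ 45.


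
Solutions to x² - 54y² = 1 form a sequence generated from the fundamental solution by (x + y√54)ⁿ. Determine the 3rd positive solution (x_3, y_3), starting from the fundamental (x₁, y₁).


Step 1: Find the fundamental solution (x₁, y₁) of x² - 54y² = 1.
  Expand √54 as a continued fraction. a₀ = ⌊√54⌋ = 7; iterate m_{k+1} = d_k·a_k − m_k, d_{k+1} = (54 − m_{k+1}²)/d_k, a_{k+1} = ⌊(a₀ + m_{k+1})/d_{k+1}⌋ (starting m₀ = 0, d₀ = 1), with convergents p_k = a_k·p_{k-1} + p_{k-2}, q_k = a_k·q_{k-1} + q_{k-2} (p₋₁ = 1, q₋₁ = 0):
  k = 0: a₀ = 7; p₀/q₀ = 7/1; p₀² − 54·q₀² = 49 − 54 = -5.
  k = 1: m = 7, d = 5, a = ⌊(7 + 7)/5⌋ = 2; p/q = (2·7 + 1)/(2·1 + 0) = 15/2; p² − 54·q² = 225 − 216 = 9.
  k = 2: m = 3, d = 9, a = ⌊(7 + 3)/9⌋ = 1; p/q = (1·15 + 7)/(1·2 + 1) = 22/3; p² − 54·q² = 484 − 486 = -2.
  k = 3: m = 6, d = 2, a = ⌊(7 + 6)/2⌋ = 6; p/q = (6·22 + 15)/(6·3 + 2) = 147/20; p² − 54·q² = 21609 − 21600 = 9.
  k = 4: m = 6, d = 9, a = ⌊(7 + 6)/9⌋ = 1; p/q = (1·147 + 22)/(1·20 + 3) = 169/23; p² − 54·q² = 28561 − 28566 = -5.
  k = 5: m = 3, d = 5, a = ⌊(7 + 3)/5⌋ = 2; p/q = (2·169 + 147)/(2·23 + 20) = 485/66; p² − 54·q² = 235225 − 235224 = 1.
  The first convergent with p² − 54·q² = 1 gives the fundamental solution (x₁, y₁) = (485, 66).
Step 2: Apply the recurrence (x_{n+1}, y_{n+1}) = (x₁x_n + 54y₁y_n, x₁y_n + y₁x_n) repeatedly.
  From (x_1, y_1) = (485, 66): x_2 = 485·485 + 54·66·66 = 470449; y_2 = 485·66 + 66·485 = 64020.
  From (x_2, y_2) = (470449, 64020): x_3 = 485·470449 + 54·66·64020 = 456335045; y_3 = 485·64020 + 66·470449 = 62099334.
Step 3: Verify x_3² - 54·y_3² = 208241673295152025 - 208241673295152024 = 1 (should be 1). ✓

(x_1, y_1) = (485, 66); (x_3, y_3) = (456335045, 62099334).


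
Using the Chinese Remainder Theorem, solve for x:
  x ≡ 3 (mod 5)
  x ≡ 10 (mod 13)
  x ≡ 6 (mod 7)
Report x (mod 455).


Moduli 5, 13, 7 are pairwise coprime; by CRT there is a unique solution modulo M = 5 · 13 · 7 = 455.
Solve pairwise, accumulating the modulus:
  Start with x ≡ 3 (mod 5).
  Combine with x ≡ 10 (mod 13): since gcd(5, 13) = 1, we get a unique residue mod 65.
    Write x = 3 + 5·t and substitute into x ≡ 10 (mod 13): 5·t ≡ 10 − 3 = 7 (mod 13).
    The inverse of 5 mod 13 is 8 (since 5·8 = 40 = 3·13 + 1), so t ≡ 8·7 = 56 ≡ 4 (mod 13).
    Then x = 3 + 5·4 = 23, valid modulo lcm(5, 13) = 65: x ≡ 23 (mod 65).
  Combine with x ≡ 6 (mod 7): since gcd(65, 7) = 1, we get a unique residue mod 455.
    Write x = 23 + 65·t and substitute into x ≡ 6 (mod 7): 65·t ≡ 6 − 23 = -17 (mod 7).
    Reduce coefficients mod 7: 2·t ≡ 4 (mod 7).
    The inverse of 2 mod 7 is 4 (since 2·4 = 8 = 1·7 + 1), so t ≡ 4·4 = 16 ≡ 2 (mod 7).
    Then x = 23 + 65·2 = 153, valid modulo lcm(65, 7) = 455: x ≡ 153 (mod 455).
Verify: 153 mod 5 = 3 ✓, 153 mod 13 = 10 ✓, 153 mod 7 = 6 ✓.

x ≡ 153 (mod 455).


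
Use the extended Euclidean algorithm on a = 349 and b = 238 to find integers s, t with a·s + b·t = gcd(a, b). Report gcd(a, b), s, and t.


Euclidean algorithm on (349, 238) — divide until remainder is 0:
  349 = 1 · 238 + 111
  238 = 2 · 111 + 16
  111 = 6 · 16 + 15
  16 = 1 · 15 + 1
  15 = 15 · 1 + 0
gcd(349, 238) = 1.
Track Bezout coefficients alongside the remainders: start with r₀ = 349 = a·1 + b·0 (s = 1, t = 0) and r₁ = 238 = a·0 + b·1 (s = 0, t = 1); each new remainder r_{k+1} = r_{k-1} − q_k·r_k inherits s_{k+1} = s_{k-1} − q_k·s_k, t_{k+1} = t_{k-1} − q_k·t_k, so r_k = a·s_k + b·t_k at every step:
  q = 1: r = 111, s = 1 − 1·0 = 1, t = 0 − 1·1 = -1  (check: 349·1 + 238·(-1) = 111)
  q = 2: r = 16, s = 0 − 2·1 = -2, t = 1 − 2·(-1) = 3  (check: 349·(-2) + 238·3 = 16)
  q = 6: r = 15, s = 1 − 6·(-2) = 13, t = -1 − 6·3 = -19  (check: 349·13 + 238·(-19) = 15)
  q = 1: r = 1, s = -2 − 1·13 = -15, t = 3 − 1·(-19) = 22  (check: 349·(-15) + 238·22 = 1)
The row with r = 1 (the gcd) gives the Bezout coefficients s = -15, t = 22.
Result: 349 · (-15) + 238 · (22) = 1.

gcd(349, 238) = 1; s = -15, t = 22 (check: 349·(-15) + 238·22 = 1).


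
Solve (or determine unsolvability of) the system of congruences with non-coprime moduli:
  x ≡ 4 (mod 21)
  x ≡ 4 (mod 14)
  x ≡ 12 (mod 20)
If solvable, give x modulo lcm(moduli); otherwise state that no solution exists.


Moduli 21, 14, 20 are not pairwise coprime, so CRT works modulo lcm(m_i) when all pairwise compatibility conditions hold.
Pairwise compatibility: gcd(m_i, m_j) must divide a_i - a_j for every pair.
Merge one congruence at a time:
  Start: x ≡ 4 (mod 21).
  Combine with x ≡ 4 (mod 14): gcd(21, 14) = 7; 4 - 4 = 0, which IS divisible by 7, so compatible.
    Write x = 4 + 21·t and substitute into x ≡ 4 (mod 14): 21·t ≡ 4 − 4 = 0 (mod 14).
    Divide the congruence (and modulus) by g = 7: 3·t ≡ 0 (mod 2).
    Reduce coefficients mod 2: 1·t ≡ 0 (mod 2).
    So t ≡ 0 (mod 2).
    Then x = 4 + 21·0 = 4, valid modulo lcm(21, 14) = 42: x ≡ 4 (mod 42).
  Combine with x ≡ 12 (mod 20): gcd(42, 20) = 2; 12 - 4 = 8, which IS divisible by 2, so compatible.
    Write x = 4 + 42·t and substitute into x ≡ 12 (mod 20): 42·t ≡ 12 − 4 = 8 (mod 20).
    Divide the congruence (and modulus) by g = 2: 21·t ≡ 4 (mod 10).
    Reduce coefficients mod 10: 1·t ≡ 4 (mod 10).
    So t ≡ 4 (mod 10).
    Then x = 4 + 42·4 = 172, valid modulo lcm(42, 20) = 420: x ≡ 172 (mod 420).
Verify: 172 mod 21 = 4, 172 mod 14 = 4, 172 mod 20 = 12.

x ≡ 172 (mod 420).


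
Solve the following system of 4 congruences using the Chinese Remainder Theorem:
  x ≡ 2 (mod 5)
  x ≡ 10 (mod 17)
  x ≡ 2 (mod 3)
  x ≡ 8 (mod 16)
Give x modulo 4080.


Product of moduli M = 5 · 17 · 3 · 16 = 4080.
Merge one congruence at a time:
  Start: x ≡ 2 (mod 5).
  Combine with x ≡ 10 (mod 17); new modulus lcm = 85.
    Write x = 2 + 5·t and substitute into x ≡ 10 (mod 17): 5·t ≡ 10 − 2 = 8 (mod 17).
    The inverse of 5 mod 17 is 7 (since 5·7 = 35 = 2·17 + 1), so t ≡ 7·8 = 56 ≡ 5 (mod 17).
    Then x = 2 + 5·5 = 27, valid modulo lcm(5, 17) = 85: x ≡ 27 (mod 85).
  Combine with x ≡ 2 (mod 3); new modulus lcm = 255.
    Write x = 27 + 85·t and substitute into x ≡ 2 (mod 3): 85·t ≡ 2 − 27 = -25 (mod 3).
    Reduce coefficients mod 3: 1·t ≡ 2 (mod 3).
    So t ≡ 2 (mod 3).
    Then x = 27 + 85·2 = 197, valid modulo lcm(85, 3) = 255: x ≡ 197 (mod 255).
  Combine with x ≡ 8 (mod 16); new modulus lcm = 4080.
    Write x = 197 + 255·t and substitute into x ≡ 8 (mod 16): 255·t ≡ 8 − 197 = -189 (mod 16).
    Reduce coefficients mod 16: 15·t ≡ 3 (mod 16).
    The inverse of 15 mod 16 is 15 (since 15·15 = 225 = 14·16 + 1), so t ≡ 15·3 = 45 ≡ 13 (mod 16).
    Then x = 197 + 255·13 = 3512, valid modulo lcm(255, 16) = 4080: x ≡ 3512 (mod 4080).
Verify against each original: 3512 mod 5 = 2, 3512 mod 17 = 10, 3512 mod 3 = 2, 3512 mod 16 = 8.

x ≡ 3512 (mod 4080).


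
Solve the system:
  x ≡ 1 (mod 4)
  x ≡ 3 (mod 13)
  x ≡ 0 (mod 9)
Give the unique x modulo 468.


Moduli 4, 13, 9 are pairwise coprime; by CRT there is a unique solution modulo M = 4 · 13 · 9 = 468.
Solve pairwise, accumulating the modulus:
  Start with x ≡ 1 (mod 4).
  Combine with x ≡ 3 (mod 13): since gcd(4, 13) = 1, we get a unique residue mod 52.
    Write x = 1 + 4·t and substitute into x ≡ 3 (mod 13): 4·t ≡ 3 − 1 = 2 (mod 13).
    The inverse of 4 mod 13 is 10 (since 4·10 = 40 = 3·13 + 1), so t ≡ 10·2 = 20 ≡ 7 (mod 13).
    Then x = 1 + 4·7 = 29, valid modulo lcm(4, 13) = 52: x ≡ 29 (mod 52).
  Combine with x ≡ 0 (mod 9): since gcd(52, 9) = 1, we get a unique residue mod 468.
    Write x = 29 + 52·t and substitute into x ≡ 0 (mod 9): 52·t ≡ 0 − 29 = -29 (mod 9).
    Reduce coefficients mod 9: 7·t ≡ 7 (mod 9).
    The inverse of 7 mod 9 is 4 (since 7·4 = 28 = 3·9 + 1), so t ≡ 4·7 = 28 ≡ 1 (mod 9).
    Then x = 29 + 52·1 = 81, valid modulo lcm(52, 9) = 468: x ≡ 81 (mod 468).
Verify: 81 mod 4 = 1 ✓, 81 mod 13 = 3 ✓, 81 mod 9 = 0 ✓.

x ≡ 81 (mod 468).


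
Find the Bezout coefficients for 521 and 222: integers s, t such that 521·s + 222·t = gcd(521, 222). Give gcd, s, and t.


Euclidean algorithm on (521, 222) — divide until remainder is 0:
  521 = 2 · 222 + 77
  222 = 2 · 77 + 68
  77 = 1 · 68 + 9
  68 = 7 · 9 + 5
  9 = 1 · 5 + 4
  5 = 1 · 4 + 1
  4 = 4 · 1 + 0
gcd(521, 222) = 1.
Track Bezout coefficients alongside the remainders: start with r₀ = 521 = a·1 + b·0 (s = 1, t = 0) and r₁ = 222 = a·0 + b·1 (s = 0, t = 1); each new remainder r_{k+1} = r_{k-1} − q_k·r_k inherits s_{k+1} = s_{k-1} − q_k·s_k, t_{k+1} = t_{k-1} − q_k·t_k, so r_k = a·s_k + b·t_k at every step:
  q = 2: r = 77, s = 1 − 2·0 = 1, t = 0 − 2·1 = -2  (check: 521·1 + 222·(-2) = 77)
  q = 2: r = 68, s = 0 − 2·1 = -2, t = 1 − 2·(-2) = 5  (check: 521·(-2) + 222·5 = 68)
  q = 1: r = 9, s = 1 − 1·(-2) = 3, t = -2 − 1·5 = -7  (check: 521·3 + 222·(-7) = 9)
  q = 7: r = 5, s = -2 − 7·3 = -23, t = 5 − 7·(-7) = 54  (check: 521·(-23) + 222·54 = 5)
  q = 1: r = 4, s = 3 − 1·(-23) = 26, t = -7 − 1·54 = -61  (check: 521·26 + 222·(-61) = 4)
  q = 1: r = 1, s = -23 − 1·26 = -49, t = 54 − 1·(-61) = 115  (check: 521·(-49) + 222·115 = 1)
The row with r = 1 (the gcd) gives the Bezout coefficients s = -49, t = 115.
Result: 521 · (-49) + 222 · (115) = 1.

gcd(521, 222) = 1; s = -49, t = 115 (check: 521·(-49) + 222·115 = 1).


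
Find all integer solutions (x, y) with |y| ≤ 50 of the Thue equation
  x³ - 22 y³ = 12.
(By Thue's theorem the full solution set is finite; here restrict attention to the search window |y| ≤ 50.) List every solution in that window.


The equation is x³ - 22y³ = 12. For fixed y, x³ = 22·y³ + 12, so a solution requires the RHS to be a perfect cube.
Strategy: iterate y from -50 to 50, compute RHS = 22·y³ + 12, and check whether it is a (positive or negative) perfect cube.
Check small values of y:
  y = 0: RHS = 12 is not a perfect cube.
  y = 1: RHS = 34 is not a perfect cube.
  y = -1: RHS = -10 is not a perfect cube.
  y = 2: RHS = 188 is not a perfect cube.
  y = -2: RHS = -164 is not a perfect cube.
  y = 3: RHS = 606 is not a perfect cube.
  y = -3: RHS = -582 is not a perfect cube.
Continuing the search up to |y| = 50 finds no solutions either.
No (x, y) in the scanned range satisfies the equation.

No integer solutions with |y| ≤ 50.


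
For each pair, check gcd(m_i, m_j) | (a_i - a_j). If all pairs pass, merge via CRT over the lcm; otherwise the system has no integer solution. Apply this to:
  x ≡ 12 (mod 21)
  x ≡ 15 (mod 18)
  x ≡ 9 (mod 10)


Moduli 21, 18, 10 are not pairwise coprime, so CRT works modulo lcm(m_i) when all pairwise compatibility conditions hold.
Pairwise compatibility: gcd(m_i, m_j) must divide a_i - a_j for every pair.
Merge one congruence at a time:
  Start: x ≡ 12 (mod 21).
  Combine with x ≡ 15 (mod 18): gcd(21, 18) = 3; 15 - 12 = 3, which IS divisible by 3, so compatible.
    Write x = 12 + 21·t and substitute into x ≡ 15 (mod 18): 21·t ≡ 15 − 12 = 3 (mod 18).
    Divide the congruence (and modulus) by g = 3: 7·t ≡ 1 (mod 6).
    Reduce coefficients mod 6: 1·t ≡ 1 (mod 6).
    So t ≡ 1 (mod 6).
    Then x = 12 + 21·1 = 33, valid modulo lcm(21, 18) = 126: x ≡ 33 (mod 126).
  Combine with x ≡ 9 (mod 10): gcd(126, 10) = 2; 9 - 33 = -24, which IS divisible by 2, so compatible.
    Write x = 33 + 126·t and substitute into x ≡ 9 (mod 10): 126·t ≡ 9 − 33 = -24 (mod 10).
    Divide the congruence (and modulus) by g = 2: 63·t ≡ -12 (mod 5).
    Reduce coefficients mod 5: 3·t ≡ 3 (mod 5).
    The inverse of 3 mod 5 is 2 (since 3·2 = 6 = 1·5 + 1), so t ≡ 2·3 = 6 ≡ 1 (mod 5).
    Then x = 33 + 126·1 = 159, valid modulo lcm(126, 10) = 630: x ≡ 159 (mod 630).
Verify: 159 mod 21 = 12, 159 mod 18 = 15, 159 mod 10 = 9.

x ≡ 159 (mod 630).


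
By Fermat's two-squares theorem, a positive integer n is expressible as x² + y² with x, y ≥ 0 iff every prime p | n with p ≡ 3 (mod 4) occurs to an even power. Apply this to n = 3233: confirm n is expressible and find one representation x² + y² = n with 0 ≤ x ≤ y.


Step 1: Factor n = 3233 = 53 · 61.
Step 2: Check the mod-4 condition on each prime factor: 53 ≡ 1 (mod 4), exponent 1; 61 ≡ 1 (mod 4), exponent 1.
All primes ≡ 3 (mod 4) appear to even exponent (or don't appear), so by the two-squares theorem n IS expressible as a sum of two squares.
Step 3: Build a representation. Here n = 53 · 61 is a product of primes ≡ 1 (mod 4). Each prime p ≡ 1 (mod 4) is itself a sum of two squares; find a² by testing p − a² for a perfect square:
  53: 53 − 1² = 52, 53 − 2² = 49 = 7² ⇒ 53 = 2² + 7².
  61: 61 − 1² = 60, 61 − 2² = 57, 61 − 3² = 52, 61 − 4² = 45, 61 − 5² = 36 = 6² ⇒ 61 = 5² + 6².
  Combine using the Brahmagupta–Fibonacci identity (a² + b²)(c² + d²) = (ac − bd)² + (ad + bc)² = (ac + bd)² + (ad − bc)²:
  53 · 61 = 3233: from (2² + 7²)(5² + 6²), take (2·5 − 7·6, 2·6 + 7·5) = (10 − 42, 12 + 35) = (-32, 47); dropping signs (only squares matter) gives (32, 47); check 32² + 47² = 1024 + 2209 = 3233 ✓.
Step 4: Order so x ≤ y and verify: 32² + 47² = 1024 + 2209 = 3233 = n. ✓

n = 3233 = 32² + 47² (one valid representation with x ≤ y).


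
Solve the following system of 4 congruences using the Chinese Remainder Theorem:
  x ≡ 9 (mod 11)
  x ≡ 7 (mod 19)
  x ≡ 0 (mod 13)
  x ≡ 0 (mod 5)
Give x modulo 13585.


Product of moduli M = 11 · 19 · 13 · 5 = 13585.
Merge one congruence at a time:
  Start: x ≡ 9 (mod 11).
  Combine with x ≡ 7 (mod 19); new modulus lcm = 209.
    Write x = 9 + 11·t and substitute into x ≡ 7 (mod 19): 11·t ≡ 7 − 9 = -2 (mod 19).
    Reduce coefficients mod 19: 11·t ≡ 17 (mod 19).
    The inverse of 11 mod 19 is 7 (since 11·7 = 77 = 4·19 + 1), so t ≡ 7·17 = 119 ≡ 5 (mod 19).
    Then x = 9 + 11·5 = 64, valid modulo lcm(11, 19) = 209: x ≡ 64 (mod 209).
  Combine with x ≡ 0 (mod 13); new modulus lcm = 2717.
    Write x = 64 + 209·t and substitute into x ≡ 0 (mod 13): 209·t ≡ 0 − 64 = -64 (mod 13).
    Reduce coefficients mod 13: 1·t ≡ 1 (mod 13).
    So t ≡ 1 (mod 13).
    Then x = 64 + 209·1 = 273, valid modulo lcm(209, 13) = 2717: x ≡ 273 (mod 2717).
  Combine with x ≡ 0 (mod 5); new modulus lcm = 13585.
    Write x = 273 + 2717·t and substitute into x ≡ 0 (mod 5): 2717·t ≡ 0 − 273 = -273 (mod 5).
    Reduce coefficients mod 5: 2·t ≡ 2 (mod 5).
    The inverse of 2 mod 5 is 3 (since 2·3 = 6 = 1·5 + 1), so t ≡ 3·2 = 6 ≡ 1 (mod 5).
    Then x = 273 + 2717·1 = 2990, valid modulo lcm(2717, 5) = 13585: x ≡ 2990 (mod 13585).
Verify against each original: 2990 mod 11 = 9, 2990 mod 19 = 7, 2990 mod 13 = 0, 2990 mod 5 = 0.

x ≡ 2990 (mod 13585).


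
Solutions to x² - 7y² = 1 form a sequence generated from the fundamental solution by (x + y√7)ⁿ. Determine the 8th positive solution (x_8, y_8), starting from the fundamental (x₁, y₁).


Step 1: Find the fundamental solution (x₁, y₁) of x² - 7y² = 1.
  Expand √7 as a continued fraction. a₀ = ⌊√7⌋ = 2; iterate m_{k+1} = d_k·a_k − m_k, d_{k+1} = (7 − m_{k+1}²)/d_k, a_{k+1} = ⌊(a₀ + m_{k+1})/d_{k+1}⌋ (starting m₀ = 0, d₀ = 1), with convergents p_k = a_k·p_{k-1} + p_{k-2}, q_k = a_k·q_{k-1} + q_{k-2} (p₋₁ = 1, q₋₁ = 0):
  k = 0: a₀ = 2; p₀/q₀ = 2/1; p₀² − 7·q₀² = 4 − 7 = -3.
  k = 1: m = 2, d = 3, a = ⌊(2 + 2)/3⌋ = 1; p/q = (1·2 + 1)/(1·1 + 0) = 3/1; p² − 7·q² = 9 − 7 = 2.
  k = 2: m = 1, d = 2, a = ⌊(2 + 1)/2⌋ = 1; p/q = (1·3 + 2)/(1·1 + 1) = 5/2; p² − 7·q² = 25 − 28 = -3.
  k = 3: m = 1, d = 3, a = ⌊(2 + 1)/3⌋ = 1; p/q = (1·5 + 3)/(1·2 + 1) = 8/3; p² − 7·q² = 64 − 63 = 1.
  The first convergent with p² − 7·q² = 1 gives the fundamental solution (x₁, y₁) = (8, 3).
Step 2: Apply the recurrence (x_{n+1}, y_{n+1}) = (x₁x_n + 7y₁y_n, x₁y_n + y₁x_n) repeatedly.
  From (x_1, y_1) = (8, 3): x_2 = 8·8 + 7·3·3 = 127; y_2 = 8·3 + 3·8 = 48.
  From (x_2, y_2) = (127, 48): x_3 = 8·127 + 7·3·48 = 2024; y_3 = 8·48 + 3·127 = 765.
  From (x_3, y_3) = (2024, 765): x_4 = 8·2024 + 7·3·765 = 32257; y_4 = 8·765 + 3·2024 = 12192.
  From (x_4, y_4) = (32257, 12192): x_5 = 8·32257 + 7·3·12192 = 514088; y_5 = 8·12192 + 3·32257 = 194307.
  From (x_5, y_5) = (514088, 194307): x_6 = 8·514088 + 7·3·194307 = 8193151; y_6 = 8·194307 + 3·514088 = 3096720.
  From (x_6, y_6) = (8193151, 3096720): x_7 = 8·8193151 + 7·3·3096720 = 130576328; y_7 = 8·3096720 + 3·8193151 = 49353213.
  From (x_7, y_7) = (130576328, 49353213): x_8 = 8·130576328 + 7·3·49353213 = 2081028097; y_8 = 8·49353213 + 3·130576328 = 786554688.
Step 3: Verify x_8² - 7·y_8² = 4330677940503441409 - 4330677940503441408 = 1 (should be 1). ✓

(x_1, y_1) = (8, 3); (x_8, y_8) = (2081028097, 786554688).


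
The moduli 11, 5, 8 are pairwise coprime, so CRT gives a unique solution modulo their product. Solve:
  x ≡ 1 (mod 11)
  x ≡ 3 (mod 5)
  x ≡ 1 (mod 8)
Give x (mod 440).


Moduli 11, 5, 8 are pairwise coprime; by CRT there is a unique solution modulo M = 11 · 5 · 8 = 440.
Solve pairwise, accumulating the modulus:
  Start with x ≡ 1 (mod 11).
  Combine with x ≡ 3 (mod 5): since gcd(11, 5) = 1, we get a unique residue mod 55.
    Write x = 1 + 11·t and substitute into x ≡ 3 (mod 5): 11·t ≡ 3 − 1 = 2 (mod 5).
    Reduce coefficients mod 5: 1·t ≡ 2 (mod 5).
    So t ≡ 2 (mod 5).
    Then x = 1 + 11·2 = 23, valid modulo lcm(11, 5) = 55: x ≡ 23 (mod 55).
  Combine with x ≡ 1 (mod 8): since gcd(55, 8) = 1, we get a unique residue mod 440.
    Write x = 23 + 55·t and substitute into x ≡ 1 (mod 8): 55·t ≡ 1 − 23 = -22 (mod 8).
    Reduce coefficients mod 8: 7·t ≡ 2 (mod 8).
    The inverse of 7 mod 8 is 7 (since 7·7 = 49 = 6·8 + 1), so t ≡ 7·2 = 14 ≡ 6 (mod 8).
    Then x = 23 + 55·6 = 353, valid modulo lcm(55, 8) = 440: x ≡ 353 (mod 440).
Verify: 353 mod 11 = 1 ✓, 353 mod 5 = 3 ✓, 353 mod 8 = 1 ✓.

x ≡ 353 (mod 440).


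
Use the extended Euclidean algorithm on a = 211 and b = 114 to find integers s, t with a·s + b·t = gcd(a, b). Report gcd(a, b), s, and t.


Euclidean algorithm on (211, 114) — divide until remainder is 0:
  211 = 1 · 114 + 97
  114 = 1 · 97 + 17
  97 = 5 · 17 + 12
  17 = 1 · 12 + 5
  12 = 2 · 5 + 2
  5 = 2 · 2 + 1
  2 = 2 · 1 + 0
gcd(211, 114) = 1.
Track Bezout coefficients alongside the remainders: start with r₀ = 211 = a·1 + b·0 (s = 1, t = 0) and r₁ = 114 = a·0 + b·1 (s = 0, t = 1); each new remainder r_{k+1} = r_{k-1} − q_k·r_k inherits s_{k+1} = s_{k-1} − q_k·s_k, t_{k+1} = t_{k-1} − q_k·t_k, so r_k = a·s_k + b·t_k at every step:
  q = 1: r = 97, s = 1 − 1·0 = 1, t = 0 − 1·1 = -1  (check: 211·1 + 114·(-1) = 97)
  q = 1: r = 17, s = 0 − 1·1 = -1, t = 1 − 1·(-1) = 2  (check: 211·(-1) + 114·2 = 17)
  q = 5: r = 12, s = 1 − 5·(-1) = 6, t = -1 − 5·2 = -11  (check: 211·6 + 114·(-11) = 12)
  q = 1: r = 5, s = -1 − 1·6 = -7, t = 2 − 1·(-11) = 13  (check: 211·(-7) + 114·13 = 5)
  q = 2: r = 2, s = 6 − 2·(-7) = 20, t = -11 − 2·13 = -37  (check: 211·20 + 114·(-37) = 2)
  q = 2: r = 1, s = -7 − 2·20 = -47, t = 13 − 2·(-37) = 87  (check: 211·(-47) + 114·87 = 1)
The row with r = 1 (the gcd) gives the Bezout coefficients s = -47, t = 87.
Result: 211 · (-47) + 114 · (87) = 1.

gcd(211, 114) = 1; s = -47, t = 87 (check: 211·(-47) + 114·87 = 1).


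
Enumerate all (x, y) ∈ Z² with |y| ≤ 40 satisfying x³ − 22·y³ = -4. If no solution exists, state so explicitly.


The equation is x³ - 22y³ = -4. For fixed y, x³ = 22·y³ − 4, so a solution requires the RHS to be a perfect cube.
Strategy: iterate y from -40 to 40, compute RHS = 22·y³ − 4, and check whether it is a (positive or negative) perfect cube.
Check small values of y:
  y = 0: RHS = -4 is not a perfect cube.
  y = 1: RHS = 18 is not a perfect cube.
  y = -1: RHS = -26 is not a perfect cube.
  y = 2: RHS = 172 is not a perfect cube.
  y = -2: RHS = -180 is not a perfect cube.
  y = 3: RHS = 590 is not a perfect cube.
  y = -3: RHS = -598 is not a perfect cube.
Continuing the search up to |y| = 40 finds no solutions either.
No (x, y) in the scanned range satisfies the equation.

No integer solutions with |y| ≤ 40.


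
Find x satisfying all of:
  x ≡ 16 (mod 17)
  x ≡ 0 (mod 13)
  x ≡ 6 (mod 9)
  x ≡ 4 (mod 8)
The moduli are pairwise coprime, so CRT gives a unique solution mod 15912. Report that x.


Product of moduli M = 17 · 13 · 9 · 8 = 15912.
Merge one congruence at a time:
  Start: x ≡ 16 (mod 17).
  Combine with x ≡ 0 (mod 13); new modulus lcm = 221.
    Write x = 16 + 17·t and substitute into x ≡ 0 (mod 13): 17·t ≡ 0 − 16 = -16 (mod 13).
    Reduce coefficients mod 13: 4·t ≡ 10 (mod 13).
    The inverse of 4 mod 13 is 10 (since 4·10 = 40 = 3·13 + 1), so t ≡ 10·10 = 100 ≡ 9 (mod 13).
    Then x = 16 + 17·9 = 169, valid modulo lcm(17, 13) = 221: x ≡ 169 (mod 221).
  Combine with x ≡ 6 (mod 9); new modulus lcm = 1989.
    Write x = 169 + 221·t and substitute into x ≡ 6 (mod 9): 221·t ≡ 6 − 169 = -163 (mod 9).
    Reduce coefficients mod 9: 5·t ≡ 8 (mod 9).
    The inverse of 5 mod 9 is 2 (since 5·2 = 10 = 1·9 + 1), so t ≡ 2·8 = 16 ≡ 7 (mod 9).
    Then x = 169 + 221·7 = 1716, valid modulo lcm(221, 9) = 1989: x ≡ 1716 (mod 1989).
  Combine with x ≡ 4 (mod 8); new modulus lcm = 15912.
    Write x = 1716 + 1989·t and substitute into x ≡ 4 (mod 8): 1989·t ≡ 4 − 1716 = -1712 (mod 8).
    Reduce coefficients mod 8: 5·t ≡ 0 (mod 8).
    The inverse of 5 mod 8 is 5 (since 5·5 = 25 = 3·8 + 1), so t ≡ 5·0 = 0 ≡ 0 (mod 8).
    Then x = 1716 + 1989·0 = 1716, valid modulo lcm(1989, 8) = 15912: x ≡ 1716 (mod 15912).
Verify against each original: 1716 mod 17 = 16, 1716 mod 13 = 0, 1716 mod 9 = 6, 1716 mod 8 = 4.

x ≡ 1716 (mod 15912).


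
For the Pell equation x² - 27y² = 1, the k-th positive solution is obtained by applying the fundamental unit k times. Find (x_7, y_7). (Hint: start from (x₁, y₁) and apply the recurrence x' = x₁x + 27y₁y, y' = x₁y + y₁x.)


Step 1: Find the fundamental solution (x₁, y₁) of x² - 27y² = 1.
  Expand √27 as a continued fraction. a₀ = ⌊√27⌋ = 5; iterate m_{k+1} = d_k·a_k − m_k, d_{k+1} = (27 − m_{k+1}²)/d_k, a_{k+1} = ⌊(a₀ + m_{k+1})/d_{k+1}⌋ (starting m₀ = 0, d₀ = 1), with convergents p_k = a_k·p_{k-1} + p_{k-2}, q_k = a_k·q_{k-1} + q_{k-2} (p₋₁ = 1, q₋₁ = 0):
  k = 0: a₀ = 5; p₀/q₀ = 5/1; p₀² − 27·q₀² = 25 − 27 = -2.
  k = 1: m = 5, d = 2, a = ⌊(5 + 5)/2⌋ = 5; p/q = (5·5 + 1)/(5·1 + 0) = 26/5; p² − 27·q² = 676 − 675 = 1.
  The first convergent with p² − 27·q² = 1 gives the fundamental solution (x₁, y₁) = (26, 5).
Step 2: Apply the recurrence (x_{n+1}, y_{n+1}) = (x₁x_n + 27y₁y_n, x₁y_n + y₁x_n) repeatedly.
  From (x_1, y_1) = (26, 5): x_2 = 26·26 + 27·5·5 = 1351; y_2 = 26·5 + 5·26 = 260.
  From (x_2, y_2) = (1351, 260): x_3 = 26·1351 + 27·5·260 = 70226; y_3 = 26·260 + 5·1351 = 13515.
  From (x_3, y_3) = (70226, 13515): x_4 = 26·70226 + 27·5·13515 = 3650401; y_4 = 26·13515 + 5·70226 = 702520.
  From (x_4, y_4) = (3650401, 702520): x_5 = 26·3650401 + 27·5·702520 = 189750626; y_5 = 26·702520 + 5·3650401 = 36517525.
  From (x_5, y_5) = (189750626, 36517525): x_6 = 26·189750626 + 27·5·36517525 = 9863382151; y_6 = 26·36517525 + 5·189750626 = 1898208780.
  From (x_6, y_6) = (9863382151, 1898208780): x_7 = 26·9863382151 + 27·5·1898208780 = 512706121226; y_7 = 26·1898208780 + 5·9863382151 = 98670339035.
Step 3: Verify x_7² - 27·y_7² = 262867566742609807743076 - 262867566742609807743075 = 1 (should be 1). ✓

(x_1, y_1) = (26, 5); (x_7, y_7) = (512706121226, 98670339035).


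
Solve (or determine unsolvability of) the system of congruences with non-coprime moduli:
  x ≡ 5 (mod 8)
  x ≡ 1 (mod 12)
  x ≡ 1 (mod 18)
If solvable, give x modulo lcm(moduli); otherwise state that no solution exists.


Moduli 8, 12, 18 are not pairwise coprime, so CRT works modulo lcm(m_i) when all pairwise compatibility conditions hold.
Pairwise compatibility: gcd(m_i, m_j) must divide a_i - a_j for every pair.
Merge one congruence at a time:
  Start: x ≡ 5 (mod 8).
  Combine with x ≡ 1 (mod 12): gcd(8, 12) = 4; 1 - 5 = -4, which IS divisible by 4, so compatible.
    Write x = 5 + 8·t and substitute into x ≡ 1 (mod 12): 8·t ≡ 1 − 5 = -4 (mod 12).
    Divide the congruence (and modulus) by g = 4: 2·t ≡ -1 (mod 3).
    Reduce coefficients mod 3: 2·t ≡ 2 (mod 3).
    The inverse of 2 mod 3 is 2 (since 2·2 = 4 = 1·3 + 1), so t ≡ 2·2 = 4 ≡ 1 (mod 3).
    Then x = 5 + 8·1 = 13, valid modulo lcm(8, 12) = 24: x ≡ 13 (mod 24).
  Combine with x ≡ 1 (mod 18): gcd(24, 18) = 6; 1 - 13 = -12, which IS divisible by 6, so compatible.
    Write x = 13 + 24·t and substitute into x ≡ 1 (mod 18): 24·t ≡ 1 − 13 = -12 (mod 18).
    Divide the congruence (and modulus) by g = 6: 4·t ≡ -2 (mod 3).
    Reduce coefficients mod 3: 1·t ≡ 1 (mod 3).
    So t ≡ 1 (mod 3).
    Then x = 13 + 24·1 = 37, valid modulo lcm(24, 18) = 72: x ≡ 37 (mod 72).
Verify: 37 mod 8 = 5, 37 mod 12 = 1, 37 mod 18 = 1.

x ≡ 37 (mod 72).


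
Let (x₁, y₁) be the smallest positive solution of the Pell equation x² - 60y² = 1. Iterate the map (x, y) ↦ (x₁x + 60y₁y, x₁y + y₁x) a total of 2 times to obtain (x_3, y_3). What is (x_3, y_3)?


Step 1: Find the fundamental solution (x₁, y₁) of x² - 60y² = 1.
  Expand √60 as a continued fraction. a₀ = ⌊√60⌋ = 7; iterate m_{k+1} = d_k·a_k − m_k, d_{k+1} = (60 − m_{k+1}²)/d_k, a_{k+1} = ⌊(a₀ + m_{k+1})/d_{k+1}⌋ (starting m₀ = 0, d₀ = 1), with convergents p_k = a_k·p_{k-1} + p_{k-2}, q_k = a_k·q_{k-1} + q_{k-2} (p₋₁ = 1, q₋₁ = 0):
  k = 0: a₀ = 7; p₀/q₀ = 7/1; p₀² − 60·q₀² = 49 − 60 = -11.
  k = 1: m = 7, d = 11, a = ⌊(7 + 7)/11⌋ = 1; p/q = (1·7 + 1)/(1·1 + 0) = 8/1; p² − 60·q² = 64 − 60 = 4.
  k = 2: m = 4, d = 4, a = ⌊(7 + 4)/4⌋ = 2; p/q = (2·8 + 7)/(2·1 + 1) = 23/3; p² − 60·q² = 529 − 540 = -11.
  k = 3: m = 4, d = 11, a = ⌊(7 + 4)/11⌋ = 1; p/q = (1·23 + 8)/(1·3 + 1) = 31/4; p² − 60·q² = 961 − 960 = 1.
  The first convergent with p² − 60·q² = 1 gives the fundamental solution (x₁, y₁) = (31, 4).
Step 2: Apply the recurrence (x_{n+1}, y_{n+1}) = (x₁x_n + 60y₁y_n, x₁y_n + y₁x_n) repeatedly.
  From (x_1, y_1) = (31, 4): x_2 = 31·31 + 60·4·4 = 1921; y_2 = 31·4 + 4·31 = 248.
  From (x_2, y_2) = (1921, 248): x_3 = 31·1921 + 60·4·248 = 119071; y_3 = 31·248 + 4·1921 = 15372.
Step 3: Verify x_3² - 60·y_3² = 14177903041 - 14177903040 = 1 (should be 1). ✓

(x_1, y_1) = (31, 4); (x_3, y_3) = (119071, 15372).


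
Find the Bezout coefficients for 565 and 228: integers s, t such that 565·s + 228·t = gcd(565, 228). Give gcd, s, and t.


Euclidean algorithm on (565, 228) — divide until remainder is 0:
  565 = 2 · 228 + 109
  228 = 2 · 109 + 10
  109 = 10 · 10 + 9
  10 = 1 · 9 + 1
  9 = 9 · 1 + 0
gcd(565, 228) = 1.
Track Bezout coefficients alongside the remainders: start with r₀ = 565 = a·1 + b·0 (s = 1, t = 0) and r₁ = 228 = a·0 + b·1 (s = 0, t = 1); each new remainder r_{k+1} = r_{k-1} − q_k·r_k inherits s_{k+1} = s_{k-1} − q_k·s_k, t_{k+1} = t_{k-1} − q_k·t_k, so r_k = a·s_k + b·t_k at every step:
  q = 2: r = 109, s = 1 − 2·0 = 1, t = 0 − 2·1 = -2  (check: 565·1 + 228·(-2) = 109)
  q = 2: r = 10, s = 0 − 2·1 = -2, t = 1 − 2·(-2) = 5  (check: 565·(-2) + 228·5 = 10)
  q = 10: r = 9, s = 1 − 10·(-2) = 21, t = -2 − 10·5 = -52  (check: 565·21 + 228·(-52) = 9)
  q = 1: r = 1, s = -2 − 1·21 = -23, t = 5 − 1·(-52) = 57  (check: 565·(-23) + 228·57 = 1)
The row with r = 1 (the gcd) gives the Bezout coefficients s = -23, t = 57.
Result: 565 · (-23) + 228 · (57) = 1.

gcd(565, 228) = 1; s = -23, t = 57 (check: 565·(-23) + 228·57 = 1).


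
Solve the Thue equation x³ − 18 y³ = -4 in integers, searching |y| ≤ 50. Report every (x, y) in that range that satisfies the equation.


The equation is x³ - 18y³ = -4. For fixed y, x³ = 18·y³ − 4, so a solution requires the RHS to be a perfect cube.
Strategy: iterate y from -50 to 50, compute RHS = 18·y³ − 4, and check whether it is a (positive or negative) perfect cube.
Check small values of y:
  y = 0: RHS = -4 is not a perfect cube.
  y = 1: RHS = 14 is not a perfect cube.
  y = -1: RHS = -22 is not a perfect cube.
  y = 2: RHS = 140 is not a perfect cube.
  y = -2: RHS = -148 is not a perfect cube.
  y = 3: RHS = 482 is not a perfect cube.
  y = -3: RHS = -490 is not a perfect cube.
Continuing the search up to |y| = 50 finds no solutions either.
No (x, y) in the scanned range satisfies the equation.

No integer solutions with |y| ≤ 50.


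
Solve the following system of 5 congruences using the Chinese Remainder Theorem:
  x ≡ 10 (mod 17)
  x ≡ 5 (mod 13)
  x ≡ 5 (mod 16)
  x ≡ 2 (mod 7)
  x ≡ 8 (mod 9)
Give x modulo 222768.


Product of moduli M = 17 · 13 · 16 · 7 · 9 = 222768.
Merge one congruence at a time:
  Start: x ≡ 10 (mod 17).
  Combine with x ≡ 5 (mod 13); new modulus lcm = 221.
    Write x = 10 + 17·t and substitute into x ≡ 5 (mod 13): 17·t ≡ 5 − 10 = -5 (mod 13).
    Reduce coefficients mod 13: 4·t ≡ 8 (mod 13).
    The inverse of 4 mod 13 is 10 (since 4·10 = 40 = 3·13 + 1), so t ≡ 10·8 = 80 ≡ 2 (mod 13).
    Then x = 10 + 17·2 = 44, valid modulo lcm(17, 13) = 221: x ≡ 44 (mod 221).
  Combine with x ≡ 5 (mod 16); new modulus lcm = 3536.
    Write x = 44 + 221·t and substitute into x ≡ 5 (mod 16): 221·t ≡ 5 − 44 = -39 (mod 16).
    Reduce coefficients mod 16: 13·t ≡ 9 (mod 16).
    The inverse of 13 mod 16 is 5 (since 13·5 = 65 = 4·16 + 1), so t ≡ 5·9 = 45 ≡ 13 (mod 16).
    Then x = 44 + 221·13 = 2917, valid modulo lcm(221, 16) = 3536: x ≡ 2917 (mod 3536).
  Combine with x ≡ 2 (mod 7); new modulus lcm = 24752.
    Write x = 2917 + 3536·t and substitute into x ≡ 2 (mod 7): 3536·t ≡ 2 − 2917 = -2915 (mod 7).
    Reduce coefficients mod 7: 1·t ≡ 4 (mod 7).
    So t ≡ 4 (mod 7).
    Then x = 2917 + 3536·4 = 17061, valid modulo lcm(3536, 7) = 24752: x ≡ 17061 (mod 24752).
  Combine with x ≡ 8 (mod 9); new modulus lcm = 222768.
    Write x = 17061 + 24752·t and substitute into x ≡ 8 (mod 9): 24752·t ≡ 8 − 17061 = -17053 (mod 9).
    Reduce coefficients mod 9: 2·t ≡ 2 (mod 9).
    The inverse of 2 mod 9 is 5 (since 2·5 = 10 = 1·9 + 1), so t ≡ 5·2 = 10 ≡ 1 (mod 9).
    Then x = 17061 + 24752·1 = 41813, valid modulo lcm(24752, 9) = 222768: x ≡ 41813 (mod 222768).
Verify against each original: 41813 mod 17 = 10, 41813 mod 13 = 5, 41813 mod 16 = 5, 41813 mod 7 = 2, 41813 mod 9 = 8.

x ≡ 41813 (mod 222768).


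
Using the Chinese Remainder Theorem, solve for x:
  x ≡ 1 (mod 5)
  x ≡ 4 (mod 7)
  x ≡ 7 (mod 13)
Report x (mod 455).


Moduli 5, 7, 13 are pairwise coprime; by CRT there is a unique solution modulo M = 5 · 7 · 13 = 455.
Solve pairwise, accumulating the modulus:
  Start with x ≡ 1 (mod 5).
  Combine with x ≡ 4 (mod 7): since gcd(5, 7) = 1, we get a unique residue mod 35.
    Write x = 1 + 5·t and substitute into x ≡ 4 (mod 7): 5·t ≡ 4 − 1 = 3 (mod 7).
    The inverse of 5 mod 7 is 3 (since 5·3 = 15 = 2·7 + 1), so t ≡ 3·3 = 9 ≡ 2 (mod 7).
    Then x = 1 + 5·2 = 11, valid modulo lcm(5, 7) = 35: x ≡ 11 (mod 35).
  Combine with x ≡ 7 (mod 13): since gcd(35, 13) = 1, we get a unique residue mod 455.
    Write x = 11 + 35·t and substitute into x ≡ 7 (mod 13): 35·t ≡ 7 − 11 = -4 (mod 13).
    Reduce coefficients mod 13: 9·t ≡ 9 (mod 13).
    The inverse of 9 mod 13 is 3 (since 9·3 = 27 = 2·13 + 1), so t ≡ 3·9 = 27 ≡ 1 (mod 13).
    Then x = 11 + 35·1 = 46, valid modulo lcm(35, 13) = 455: x ≡ 46 (mod 455).
Verify: 46 mod 5 = 1 ✓, 46 mod 7 = 4 ✓, 46 mod 13 = 7 ✓.

x ≡ 46 (mod 455).


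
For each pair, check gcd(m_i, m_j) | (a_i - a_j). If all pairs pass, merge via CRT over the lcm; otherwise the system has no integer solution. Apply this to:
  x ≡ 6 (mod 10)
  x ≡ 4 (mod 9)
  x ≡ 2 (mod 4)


Moduli 10, 9, 4 are not pairwise coprime, so CRT works modulo lcm(m_i) when all pairwise compatibility conditions hold.
Pairwise compatibility: gcd(m_i, m_j) must divide a_i - a_j for every pair.
Merge one congruence at a time:
  Start: x ≡ 6 (mod 10).
  Combine with x ≡ 4 (mod 9): gcd(10, 9) = 1; 4 - 6 = -2, which IS divisible by 1, so compatible.
    Write x = 6 + 10·t and substitute into x ≡ 4 (mod 9): 10·t ≡ 4 − 6 = -2 (mod 9).
    Reduce coefficients mod 9: 1·t ≡ 7 (mod 9).
    So t ≡ 7 (mod 9).
    Then x = 6 + 10·7 = 76, valid modulo lcm(10, 9) = 90: x ≡ 76 (mod 90).
  Combine with x ≡ 2 (mod 4): gcd(90, 4) = 2; 2 - 76 = -74, which IS divisible by 2, so compatible.
    Write x = 76 + 90·t and substitute into x ≡ 2 (mod 4): 90·t ≡ 2 − 76 = -74 (mod 4).
    Divide the congruence (and modulus) by g = 2: 45·t ≡ -37 (mod 2).
    Reduce coefficients mod 2: 1·t ≡ 1 (mod 2).
    So t ≡ 1 (mod 2).
    Then x = 76 + 90·1 = 166, valid modulo lcm(90, 4) = 180: x ≡ 166 (mod 180).
Verify: 166 mod 10 = 6, 166 mod 9 = 4, 166 mod 4 = 2.

x ≡ 166 (mod 180).


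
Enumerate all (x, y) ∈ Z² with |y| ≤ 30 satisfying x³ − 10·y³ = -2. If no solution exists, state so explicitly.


The equation is x³ - 10y³ = -2. For fixed y, x³ = 10·y³ − 2, so a solution requires the RHS to be a perfect cube.
Strategy: iterate y from -30 to 30, compute RHS = 10·y³ − 2, and check whether it is a (positive or negative) perfect cube.
Check small values of y:
  y = 0: RHS = -2 is not a perfect cube.
  y = 1: RHS = 8 = (2)³ ⇒ x = 2 works.
  y = -1: RHS = -12 is not a perfect cube.
  y = 2: RHS = 78 is not a perfect cube.
  y = -2: RHS = -82 is not a perfect cube.
  y = 3: RHS = 268 is not a perfect cube.
  y = -3: RHS = -272 is not a perfect cube.
Continuing the search up to |y| = 30 finds no further solutions beyond those listed.
Collected solutions: (2, 1).

Solutions (with |y| ≤ 30): (2, 1).


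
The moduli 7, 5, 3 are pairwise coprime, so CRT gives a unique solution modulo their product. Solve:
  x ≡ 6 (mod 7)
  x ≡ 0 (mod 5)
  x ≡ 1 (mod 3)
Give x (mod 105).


Moduli 7, 5, 3 are pairwise coprime; by CRT there is a unique solution modulo M = 7 · 5 · 3 = 105.
Solve pairwise, accumulating the modulus:
  Start with x ≡ 6 (mod 7).
  Combine with x ≡ 0 (mod 5): since gcd(7, 5) = 1, we get a unique residue mod 35.
    Write x = 6 + 7·t and substitute into x ≡ 0 (mod 5): 7·t ≡ 0 − 6 = -6 (mod 5).
    Reduce coefficients mod 5: 2·t ≡ 4 (mod 5).
    The inverse of 2 mod 5 is 3 (since 2·3 = 6 = 1·5 + 1), so t ≡ 3·4 = 12 ≡ 2 (mod 5).
    Then x = 6 + 7·2 = 20, valid modulo lcm(7, 5) = 35: x ≡ 20 (mod 35).
  Combine with x ≡ 1 (mod 3): since gcd(35, 3) = 1, we get a unique residue mod 105.
    Write x = 20 + 35·t and substitute into x ≡ 1 (mod 3): 35·t ≡ 1 − 20 = -19 (mod 3).
    Reduce coefficients mod 3: 2·t ≡ 2 (mod 3).
    The inverse of 2 mod 3 is 2 (since 2·2 = 4 = 1·3 + 1), so t ≡ 2·2 = 4 ≡ 1 (mod 3).
    Then x = 20 + 35·1 = 55, valid modulo lcm(35, 3) = 105: x ≡ 55 (mod 105).
Verify: 55 mod 7 = 6 ✓, 55 mod 5 = 0 ✓, 55 mod 3 = 1 ✓.

x ≡ 55 (mod 105).


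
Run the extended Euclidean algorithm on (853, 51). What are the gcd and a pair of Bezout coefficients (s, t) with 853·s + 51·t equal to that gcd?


Euclidean algorithm on (853, 51) — divide until remainder is 0:
  853 = 16 · 51 + 37
  51 = 1 · 37 + 14
  37 = 2 · 14 + 9
  14 = 1 · 9 + 5
  9 = 1 · 5 + 4
  5 = 1 · 4 + 1
  4 = 4 · 1 + 0
gcd(853, 51) = 1.
Track Bezout coefficients alongside the remainders: start with r₀ = 853 = a·1 + b·0 (s = 1, t = 0) and r₁ = 51 = a·0 + b·1 (s = 0, t = 1); each new remainder r_{k+1} = r_{k-1} − q_k·r_k inherits s_{k+1} = s_{k-1} − q_k·s_k, t_{k+1} = t_{k-1} − q_k·t_k, so r_k = a·s_k + b·t_k at every step:
  q = 16: r = 37, s = 1 − 16·0 = 1, t = 0 − 16·1 = -16  (check: 853·1 + 51·(-16) = 37)
  q = 1: r = 14, s = 0 − 1·1 = -1, t = 1 − 1·(-16) = 17  (check: 853·(-1) + 51·17 = 14)
  q = 2: r = 9, s = 1 − 2·(-1) = 3, t = -16 − 2·17 = -50  (check: 853·3 + 51·(-50) = 9)
  q = 1: r = 5, s = -1 − 1·3 = -4, t = 17 − 1·(-50) = 67  (check: 853·(-4) + 51·67 = 5)
  q = 1: r = 4, s = 3 − 1·(-4) = 7, t = -50 − 1·67 = -117  (check: 853·7 + 51·(-117) = 4)
  q = 1: r = 1, s = -4 − 1·7 = -11, t = 67 − 1·(-117) = 184  (check: 853·(-11) + 51·184 = 1)
The row with r = 1 (the gcd) gives the Bezout coefficients s = -11, t = 184.
Result: 853 · (-11) + 51 · (184) = 1.

gcd(853, 51) = 1; s = -11, t = 184 (check: 853·(-11) + 51·184 = 1).


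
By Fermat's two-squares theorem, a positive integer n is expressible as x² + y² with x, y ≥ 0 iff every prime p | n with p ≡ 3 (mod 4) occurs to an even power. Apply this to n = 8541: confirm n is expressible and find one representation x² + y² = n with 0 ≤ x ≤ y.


Step 1: Factor n = 8541 = 3^2 · 13 · 73.
Step 2: Check the mod-4 condition on each prime factor: 3 ≡ 3 (mod 4), exponent 2 (must be even); 13 ≡ 1 (mod 4), exponent 1; 73 ≡ 1 (mod 4), exponent 1.
All primes ≡ 3 (mod 4) appear to even exponent (or don't appear), so by the two-squares theorem n IS expressible as a sum of two squares.
Step 3: Build a representation. Group n = k² · m with k = 3 and m = 13 · 73 = 949 (a product of primes ≡ 1 (mod 4)); a representation of m scales to one of n via (k·x)² + (k·y)² = k²(x² + y²). Each prime p ≡ 1 (mod 4) is itself a sum of two squares; find a² by testing p − a² for a perfect square:
  13: 13 − 1² = 12, 13 − 2² = 9 = 3² ⇒ 13 = 2² + 3².
  73: 73 − 1² = 72, 73 − 2² = 69, 73 − 3² = 64 = 8² ⇒ 73 = 3² + 8².
  Combine using the Brahmagupta–Fibonacci identity (a² + b²)(c² + d²) = (ac − bd)² + (ad + bc)² = (ac + bd)² + (ad − bc)²:
  13 · 73 = 949: from (2² + 3²)(3² + 8²), take (2·3 − 3·8, 2·8 + 3·3) = (6 − 24, 16 + 9) = (-18, 25); dropping signs (only squares matter) gives (18, 25); check 18² + 25² = 324 + 625 = 949 ✓.
  Scale by k = 3: (3·18, 3·25) = (54, 75).
Step 4: Order so x ≤ y and verify: 54² + 75² = 2916 + 5625 = 8541 = n. ✓

n = 8541 = 54² + 75² (one valid representation with x ≤ y).


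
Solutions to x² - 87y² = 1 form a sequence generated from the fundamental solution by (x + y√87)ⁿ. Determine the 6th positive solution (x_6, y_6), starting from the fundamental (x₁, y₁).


Step 1: Find the fundamental solution (x₁, y₁) of x² - 87y² = 1.
  Expand √87 as a continued fraction. a₀ = ⌊√87⌋ = 9; iterate m_{k+1} = d_k·a_k − m_k, d_{k+1} = (87 − m_{k+1}²)/d_k, a_{k+1} = ⌊(a₀ + m_{k+1})/d_{k+1}⌋ (starting m₀ = 0, d₀ = 1), with convergents p_k = a_k·p_{k-1} + p_{k-2}, q_k = a_k·q_{k-1} + q_{k-2} (p₋₁ = 1, q₋₁ = 0):
  k = 0: a₀ = 9; p₀/q₀ = 9/1; p₀² − 87·q₀² = 81 − 87 = -6.
  k = 1: m = 9, d = 6, a = ⌊(9 + 9)/6⌋ = 3; p/q = (3·9 + 1)/(3·1 + 0) = 28/3; p² − 87·q² = 784 − 783 = 1.
  The first convergent with p² − 87·q² = 1 gives the fundamental solution (x₁, y₁) = (28, 3).
Step 2: Apply the recurrence (x_{n+1}, y_{n+1}) = (x₁x_n + 87y₁y_n, x₁y_n + y₁x_n) repeatedly.
  From (x_1, y_1) = (28, 3): x_2 = 28·28 + 87·3·3 = 1567; y_2 = 28·3 + 3·28 = 168.
  From (x_2, y_2) = (1567, 168): x_3 = 28·1567 + 87·3·168 = 87724; y_3 = 28·168 + 3·1567 = 9405.
  From (x_3, y_3) = (87724, 9405): x_4 = 28·87724 + 87·3·9405 = 4910977; y_4 = 28·9405 + 3·87724 = 526512.
  From (x_4, y_4) = (4910977, 526512): x_5 = 28·4910977 + 87·3·526512 = 274926988; y_5 = 28·526512 + 3·4910977 = 29475267.
  From (x_5, y_5) = (274926988, 29475267): x_6 = 28·274926988 + 87·3·29475267 = 15391000351; y_6 = 28·29475267 + 3·274926988 = 1650088440.
Step 3: Verify x_6² - 87·y_6² = 236882891804482123201 - 236882891804482123200 = 1 (should be 1). ✓

(x_1, y_1) = (28, 3); (x_6, y_6) = (15391000351, 1650088440).
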